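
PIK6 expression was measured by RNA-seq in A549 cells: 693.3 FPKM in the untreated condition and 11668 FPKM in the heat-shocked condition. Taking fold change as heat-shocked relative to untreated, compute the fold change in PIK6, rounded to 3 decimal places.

16.830

Fold change = 11668 / 693.3 = 16.8297
PIK6 is upregulated.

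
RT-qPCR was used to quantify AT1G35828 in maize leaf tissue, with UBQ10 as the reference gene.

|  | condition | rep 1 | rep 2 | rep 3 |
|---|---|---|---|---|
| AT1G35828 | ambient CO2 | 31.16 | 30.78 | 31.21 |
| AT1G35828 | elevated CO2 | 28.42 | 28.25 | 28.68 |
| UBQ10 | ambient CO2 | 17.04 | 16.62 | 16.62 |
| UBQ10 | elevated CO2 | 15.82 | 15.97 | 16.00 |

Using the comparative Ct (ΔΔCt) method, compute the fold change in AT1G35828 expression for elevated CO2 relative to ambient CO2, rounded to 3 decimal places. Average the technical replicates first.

Mean Ct: AT1G35828 ambient CO2 31.050; AT1G35828 elevated CO2 28.450; UBQ10 ambient CO2 16.760; UBQ10 elevated CO2 15.930
ΔCt(ambient CO2) = 31.050 − 16.760 = 14.290
ΔCt(elevated CO2) = 28.450 − 15.930 = 12.520
ΔΔCt = 12.520 − 14.290 = -1.770
Fold change = 2^(−(-1.770)) = 2^1.770 = 3.4105

3.411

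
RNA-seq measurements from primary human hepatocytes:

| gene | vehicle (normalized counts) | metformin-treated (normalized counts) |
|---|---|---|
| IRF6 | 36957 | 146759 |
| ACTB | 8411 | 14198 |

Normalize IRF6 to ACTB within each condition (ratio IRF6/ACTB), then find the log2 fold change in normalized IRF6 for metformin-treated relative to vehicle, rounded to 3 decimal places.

IRF6/ACTB (vehicle) = 36957 / 8411 = 4.3939
IRF6/ACTB (metformin-treated) = 146759 / 14198 = 10.337
Fold change = 10.337 / 4.3939 = 2.3525
log2(2.3525) = 1.2342

1.234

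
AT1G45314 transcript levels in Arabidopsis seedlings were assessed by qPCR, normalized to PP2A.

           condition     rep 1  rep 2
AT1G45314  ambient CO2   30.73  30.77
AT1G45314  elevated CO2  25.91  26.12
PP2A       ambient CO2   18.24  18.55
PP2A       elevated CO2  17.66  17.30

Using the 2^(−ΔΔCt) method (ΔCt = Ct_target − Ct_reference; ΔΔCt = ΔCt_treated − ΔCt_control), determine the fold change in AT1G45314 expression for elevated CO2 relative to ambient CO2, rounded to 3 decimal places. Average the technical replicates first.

Mean Ct: AT1G45314 ambient CO2 30.750; AT1G45314 elevated CO2 26.015; PP2A ambient CO2 18.395; PP2A elevated CO2 17.480
ΔCt(ambient CO2) = 30.750 − 18.395 = 12.355
ΔCt(elevated CO2) = 26.015 − 17.480 = 8.535
ΔΔCt = 8.535 − 12.355 = -3.820
Fold change = 2^(−(-3.820)) = 2^3.820 = 14.1232

14.123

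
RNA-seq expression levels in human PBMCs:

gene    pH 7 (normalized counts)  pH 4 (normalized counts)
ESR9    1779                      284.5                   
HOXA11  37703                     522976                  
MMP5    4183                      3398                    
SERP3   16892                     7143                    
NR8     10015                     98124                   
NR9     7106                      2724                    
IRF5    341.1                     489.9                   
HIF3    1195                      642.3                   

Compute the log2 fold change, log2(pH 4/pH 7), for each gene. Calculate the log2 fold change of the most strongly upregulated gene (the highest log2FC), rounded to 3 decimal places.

log2(284.5/1779) = -2.645  (ESR9)
log2(522976/37703) = 3.794  (HOXA11)
log2(3398/4183) = -0.300  (MMP5)
log2(7143/16892) = -1.242  (SERP3)
log2(98124/10015) = 3.292  (NR8)
log2(2724/7106) = -1.383  (NR9)
log2(489.9/341.1) = 0.522  (IRF5)
log2(642.3/1195) = -0.896  (HIF3)
HOXA11 is most strongly upregulated.

3.794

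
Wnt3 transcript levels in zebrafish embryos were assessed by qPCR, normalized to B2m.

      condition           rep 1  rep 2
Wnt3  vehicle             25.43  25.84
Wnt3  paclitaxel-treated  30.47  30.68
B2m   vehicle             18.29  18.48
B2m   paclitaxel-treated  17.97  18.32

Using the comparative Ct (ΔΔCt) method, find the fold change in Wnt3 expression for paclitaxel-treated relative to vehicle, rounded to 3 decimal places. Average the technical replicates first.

Mean Ct: Wnt3 vehicle 25.635; Wnt3 paclitaxel-treated 30.575; B2m vehicle 18.385; B2m paclitaxel-treated 18.145
ΔCt(vehicle) = 25.635 − 18.385 = 7.250
ΔCt(paclitaxel-treated) = 30.575 − 18.145 = 12.430
ΔΔCt = 12.430 − 7.250 = 5.180
Fold change = 2^(−5.180) = 0.0276

0.028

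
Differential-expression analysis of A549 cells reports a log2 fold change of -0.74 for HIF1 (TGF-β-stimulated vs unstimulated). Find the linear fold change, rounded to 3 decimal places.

0.599

Fold change = 2^(-0.74) = 0.5987
That is, HIF1 drops to 59.9% of the unstimulated level.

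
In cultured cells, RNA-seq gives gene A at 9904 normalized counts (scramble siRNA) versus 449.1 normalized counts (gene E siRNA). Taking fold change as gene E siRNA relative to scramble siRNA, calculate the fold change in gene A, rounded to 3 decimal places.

Fold change = 449.1 / 9904 = 0.0453
gene A is downregulated.

0.045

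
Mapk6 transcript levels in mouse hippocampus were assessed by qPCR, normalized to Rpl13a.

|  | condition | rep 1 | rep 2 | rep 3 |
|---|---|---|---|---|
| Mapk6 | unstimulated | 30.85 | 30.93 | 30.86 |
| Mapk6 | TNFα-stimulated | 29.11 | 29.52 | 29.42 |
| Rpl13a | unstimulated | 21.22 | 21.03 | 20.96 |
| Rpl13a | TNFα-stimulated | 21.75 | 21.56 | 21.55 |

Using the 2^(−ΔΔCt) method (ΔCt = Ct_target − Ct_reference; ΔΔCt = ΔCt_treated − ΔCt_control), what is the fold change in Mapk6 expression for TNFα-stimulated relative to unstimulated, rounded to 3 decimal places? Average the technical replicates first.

Mean Ct: Mapk6 unstimulated 30.880; Mapk6 TNFα-stimulated 29.350; Rpl13a unstimulated 21.070; Rpl13a TNFα-stimulated 21.620
ΔCt(unstimulated) = 30.880 − 21.070 = 9.810
ΔCt(TNFα-stimulated) = 29.350 − 21.620 = 7.730
ΔΔCt = 7.730 − 9.810 = -2.080
Fold change = 2^(−(-2.080)) = 2^2.080 = 4.2281

4.228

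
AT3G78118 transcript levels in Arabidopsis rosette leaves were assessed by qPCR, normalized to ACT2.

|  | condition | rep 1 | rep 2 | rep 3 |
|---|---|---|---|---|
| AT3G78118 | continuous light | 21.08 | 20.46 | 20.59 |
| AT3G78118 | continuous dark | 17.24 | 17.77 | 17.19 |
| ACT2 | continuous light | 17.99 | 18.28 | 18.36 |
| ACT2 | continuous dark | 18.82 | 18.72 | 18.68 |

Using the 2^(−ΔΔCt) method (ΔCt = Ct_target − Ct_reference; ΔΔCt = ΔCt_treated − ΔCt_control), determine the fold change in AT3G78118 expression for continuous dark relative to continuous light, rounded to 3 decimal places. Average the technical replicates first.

14.320

Mean Ct: AT3G78118 continuous light 20.710; AT3G78118 continuous dark 17.400; ACT2 continuous light 18.210; ACT2 continuous dark 18.740
ΔCt(continuous light) = 20.710 − 18.210 = 2.500
ΔCt(continuous dark) = 17.400 − 18.740 = -1.340
ΔΔCt = -1.340 − 2.500 = -3.840
Fold change = 2^(−(-3.840)) = 2^3.840 = 14.3204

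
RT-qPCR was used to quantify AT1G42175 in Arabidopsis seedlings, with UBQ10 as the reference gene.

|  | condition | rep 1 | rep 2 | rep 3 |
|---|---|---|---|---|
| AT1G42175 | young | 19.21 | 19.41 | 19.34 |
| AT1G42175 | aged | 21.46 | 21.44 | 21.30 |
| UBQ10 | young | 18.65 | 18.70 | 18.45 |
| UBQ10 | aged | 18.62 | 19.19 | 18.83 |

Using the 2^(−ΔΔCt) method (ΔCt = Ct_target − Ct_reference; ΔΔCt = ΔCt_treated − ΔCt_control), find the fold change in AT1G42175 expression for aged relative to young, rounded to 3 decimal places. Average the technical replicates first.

Mean Ct: AT1G42175 young 19.320; AT1G42175 aged 21.400; UBQ10 young 18.600; UBQ10 aged 18.880
ΔCt(young) = 19.320 − 18.600 = 0.720
ΔCt(aged) = 21.400 − 18.880 = 2.520
ΔΔCt = 2.520 − 0.720 = 1.800
Fold change = 2^(−1.800) = 0.2872

0.287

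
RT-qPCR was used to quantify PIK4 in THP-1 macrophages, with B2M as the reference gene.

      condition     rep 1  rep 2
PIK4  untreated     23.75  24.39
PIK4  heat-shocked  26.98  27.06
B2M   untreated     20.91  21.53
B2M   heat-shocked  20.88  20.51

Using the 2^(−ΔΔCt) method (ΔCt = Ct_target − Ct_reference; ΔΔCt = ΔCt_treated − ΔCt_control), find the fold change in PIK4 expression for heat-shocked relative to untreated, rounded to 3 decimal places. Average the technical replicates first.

Mean Ct: PIK4 untreated 24.070; PIK4 heat-shocked 27.020; B2M untreated 21.220; B2M heat-shocked 20.695
ΔCt(untreated) = 24.070 − 21.220 = 2.850
ΔCt(heat-shocked) = 27.020 − 20.695 = 6.325
ΔΔCt = 6.325 − 2.850 = 3.475
Fold change = 2^(−3.475) = 0.0899

0.090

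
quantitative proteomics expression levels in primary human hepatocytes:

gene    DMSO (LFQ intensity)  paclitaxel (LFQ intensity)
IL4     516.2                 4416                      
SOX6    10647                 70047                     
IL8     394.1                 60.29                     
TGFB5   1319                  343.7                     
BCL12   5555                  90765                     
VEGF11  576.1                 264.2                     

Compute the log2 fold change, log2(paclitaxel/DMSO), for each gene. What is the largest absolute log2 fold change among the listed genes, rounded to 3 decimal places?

4.030

log2(4416/516.2) = 3.097  (IL4)
log2(70047/10647) = 2.718  (SOX6)
log2(60.29/394.1) = -2.709  (IL8)
log2(343.7/1319) = -1.940  (TGFB5)
log2(90765/5555) = 4.030  (BCL12)
log2(264.2/576.1) = -1.125  (VEGF11)
The largest magnitude belongs to BCL12.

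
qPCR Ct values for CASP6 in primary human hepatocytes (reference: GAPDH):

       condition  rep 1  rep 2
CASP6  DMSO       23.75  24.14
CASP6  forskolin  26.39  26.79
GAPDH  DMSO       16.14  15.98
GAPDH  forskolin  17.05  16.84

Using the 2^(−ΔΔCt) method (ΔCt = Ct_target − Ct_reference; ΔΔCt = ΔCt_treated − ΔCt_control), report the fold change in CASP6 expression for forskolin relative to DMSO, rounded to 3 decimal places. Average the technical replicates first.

Mean Ct: CASP6 DMSO 23.945; CASP6 forskolin 26.590; GAPDH DMSO 16.060; GAPDH forskolin 16.945
ΔCt(DMSO) = 23.945 − 16.060 = 7.885
ΔCt(forskolin) = 26.590 − 16.945 = 9.645
ΔΔCt = 9.645 − 7.885 = 1.760
Fold change = 2^(−1.760) = 0.2952

0.295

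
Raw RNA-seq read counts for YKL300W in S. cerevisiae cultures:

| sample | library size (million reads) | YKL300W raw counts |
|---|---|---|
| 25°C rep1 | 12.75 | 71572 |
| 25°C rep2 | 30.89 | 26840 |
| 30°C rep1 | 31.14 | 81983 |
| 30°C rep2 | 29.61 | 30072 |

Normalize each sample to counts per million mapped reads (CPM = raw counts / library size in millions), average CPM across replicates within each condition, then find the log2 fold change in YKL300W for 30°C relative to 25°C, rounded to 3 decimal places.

CPM(25°C rep1) = 71572 / 12.75 = 5613.4902
CPM(25°C rep2) = 26840 / 30.89 = 868.8896
CPM(30°C rep1) = 81983 / 31.14 = 2632.7232
CPM(30°C rep2) = 30072 / 29.61 = 1015.6028
mean CPM(25°C) = 3241.1899; mean CPM(30°C) = 1824.1630
Fold change = 1824.1630 / 3241.1899 = 0.56281
log2(0.56281) = -0.8293

-0.829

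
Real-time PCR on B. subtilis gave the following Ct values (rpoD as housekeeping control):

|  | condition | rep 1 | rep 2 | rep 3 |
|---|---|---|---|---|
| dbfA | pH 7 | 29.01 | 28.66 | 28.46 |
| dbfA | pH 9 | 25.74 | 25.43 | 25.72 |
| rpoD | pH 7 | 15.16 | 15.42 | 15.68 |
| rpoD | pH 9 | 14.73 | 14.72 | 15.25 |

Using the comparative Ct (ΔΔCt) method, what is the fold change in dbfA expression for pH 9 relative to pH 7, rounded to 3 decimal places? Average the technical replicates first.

5.897

Mean Ct: dbfA pH 7 28.710; dbfA pH 9 25.630; rpoD pH 7 15.420; rpoD pH 9 14.900
ΔCt(pH 7) = 28.710 − 15.420 = 13.290
ΔCt(pH 9) = 25.630 − 14.900 = 10.730
ΔΔCt = 10.730 − 13.290 = -2.560
Fold change = 2^(−(-2.560)) = 2^2.560 = 5.8971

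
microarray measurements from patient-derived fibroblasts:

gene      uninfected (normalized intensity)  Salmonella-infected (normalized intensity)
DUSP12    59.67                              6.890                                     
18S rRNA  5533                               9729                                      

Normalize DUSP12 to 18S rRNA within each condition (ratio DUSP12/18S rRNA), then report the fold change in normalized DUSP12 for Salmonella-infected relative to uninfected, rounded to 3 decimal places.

0.066

DUSP12/18S rRNA (uninfected) = 59.67 / 5533 = 0.010784
DUSP12/18S rRNA (Salmonella-infected) = 6.890 / 9729 = 0.00070819
Fold change = 0.00070819 / 0.010784 = 0.0657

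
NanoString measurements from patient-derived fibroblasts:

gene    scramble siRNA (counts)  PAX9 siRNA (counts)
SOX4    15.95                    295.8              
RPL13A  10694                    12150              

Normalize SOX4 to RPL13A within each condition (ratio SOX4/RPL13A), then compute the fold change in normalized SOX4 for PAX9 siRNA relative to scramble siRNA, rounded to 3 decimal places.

16.323

SOX4/RPL13A (scramble siRNA) = 15.95 / 10694 = 0.0014915
SOX4/RPL13A (PAX9 siRNA) = 295.8 / 12150 = 0.024346
Fold change = 0.024346 / 0.0014915 = 16.3231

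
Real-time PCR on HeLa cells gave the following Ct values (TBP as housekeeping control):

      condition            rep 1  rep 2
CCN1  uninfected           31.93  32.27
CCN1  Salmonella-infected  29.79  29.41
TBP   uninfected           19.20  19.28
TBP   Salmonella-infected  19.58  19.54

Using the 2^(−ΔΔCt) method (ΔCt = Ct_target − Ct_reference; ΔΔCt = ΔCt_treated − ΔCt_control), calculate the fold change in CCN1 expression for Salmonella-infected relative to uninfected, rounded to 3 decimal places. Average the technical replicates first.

Mean Ct: CCN1 uninfected 32.100; CCN1 Salmonella-infected 29.600; TBP uninfected 19.240; TBP Salmonella-infected 19.560
ΔCt(uninfected) = 32.100 − 19.240 = 12.860
ΔCt(Salmonella-infected) = 29.600 − 19.560 = 10.040
ΔΔCt = 10.040 − 12.860 = -2.820
Fold change = 2^(−(-2.820)) = 2^2.820 = 7.0616

7.062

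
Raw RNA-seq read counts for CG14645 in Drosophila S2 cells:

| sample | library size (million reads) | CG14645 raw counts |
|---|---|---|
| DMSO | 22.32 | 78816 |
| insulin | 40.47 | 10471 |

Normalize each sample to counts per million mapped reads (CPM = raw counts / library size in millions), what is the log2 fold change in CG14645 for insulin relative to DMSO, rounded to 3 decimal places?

CPM(DMSO) = 78816 / 22.32 = 3531.1828
CPM(insulin) = 10471 / 40.47 = 258.7349
Fold change = 258.7349 / 3531.1828 = 0.07327
log2(0.07327) = -3.7706

-3.771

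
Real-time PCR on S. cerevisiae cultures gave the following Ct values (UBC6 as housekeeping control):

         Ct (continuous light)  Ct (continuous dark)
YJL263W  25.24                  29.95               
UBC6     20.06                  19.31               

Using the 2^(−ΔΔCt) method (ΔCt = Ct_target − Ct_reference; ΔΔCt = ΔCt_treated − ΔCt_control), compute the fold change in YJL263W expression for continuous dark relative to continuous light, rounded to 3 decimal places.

0.023

ΔCt(continuous light) = 25.240 − 20.060 = 5.180
ΔCt(continuous dark) = 29.950 − 19.310 = 10.640
ΔΔCt = 10.640 − 5.180 = 5.460
Fold change = 2^(−5.460) = 0.0227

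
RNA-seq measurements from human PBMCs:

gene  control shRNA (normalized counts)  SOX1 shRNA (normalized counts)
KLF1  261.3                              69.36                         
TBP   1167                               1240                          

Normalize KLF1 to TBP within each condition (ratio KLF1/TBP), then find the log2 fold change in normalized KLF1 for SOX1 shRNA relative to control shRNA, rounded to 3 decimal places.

KLF1/TBP (control shRNA) = 261.3 / 1167 = 0.22391
KLF1/TBP (SOX1 shRNA) = 69.36 / 1240 = 0.055935
Fold change = 0.055935 / 0.22391 = 0.2498
log2(0.2498) = -2.0011

-2.001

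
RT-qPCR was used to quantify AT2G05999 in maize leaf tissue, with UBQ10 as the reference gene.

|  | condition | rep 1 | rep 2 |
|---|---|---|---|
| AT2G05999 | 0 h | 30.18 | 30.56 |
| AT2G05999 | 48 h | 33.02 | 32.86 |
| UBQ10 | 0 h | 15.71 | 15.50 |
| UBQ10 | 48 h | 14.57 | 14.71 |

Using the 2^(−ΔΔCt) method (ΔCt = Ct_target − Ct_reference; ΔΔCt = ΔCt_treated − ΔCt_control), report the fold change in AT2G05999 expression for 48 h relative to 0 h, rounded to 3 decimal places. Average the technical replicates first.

Mean Ct: AT2G05999 0 h 30.370; AT2G05999 48 h 32.940; UBQ10 0 h 15.605; UBQ10 48 h 14.640
ΔCt(0 h) = 30.370 − 15.605 = 14.765
ΔCt(48 h) = 32.940 − 14.640 = 18.300
ΔΔCt = 18.300 − 14.765 = 3.535
Fold change = 2^(−3.535) = 0.0863

0.086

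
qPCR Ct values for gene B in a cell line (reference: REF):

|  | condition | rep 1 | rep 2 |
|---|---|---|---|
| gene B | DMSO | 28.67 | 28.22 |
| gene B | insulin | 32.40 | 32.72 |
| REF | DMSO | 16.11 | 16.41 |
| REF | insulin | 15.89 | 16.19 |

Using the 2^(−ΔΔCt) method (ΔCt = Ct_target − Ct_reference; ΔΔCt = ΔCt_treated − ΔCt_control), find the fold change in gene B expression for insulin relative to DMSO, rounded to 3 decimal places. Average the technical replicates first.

Mean Ct: gene B DMSO 28.445; gene B insulin 32.560; REF DMSO 16.260; REF insulin 16.040
ΔCt(DMSO) = 28.445 − 16.260 = 12.185
ΔCt(insulin) = 32.560 − 16.040 = 16.520
ΔΔCt = 16.520 − 12.185 = 4.335
Fold change = 2^(−4.335) = 0.0495

0.050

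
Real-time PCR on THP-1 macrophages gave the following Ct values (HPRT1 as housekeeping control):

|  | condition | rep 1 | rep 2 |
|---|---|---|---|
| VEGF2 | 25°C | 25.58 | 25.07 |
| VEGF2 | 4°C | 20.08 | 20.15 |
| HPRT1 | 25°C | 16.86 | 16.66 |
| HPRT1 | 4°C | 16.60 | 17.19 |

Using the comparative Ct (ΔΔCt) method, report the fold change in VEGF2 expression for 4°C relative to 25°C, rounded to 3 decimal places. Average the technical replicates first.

40.645

Mean Ct: VEGF2 25°C 25.325; VEGF2 4°C 20.115; HPRT1 25°C 16.760; HPRT1 4°C 16.895
ΔCt(25°C) = 25.325 − 16.760 = 8.565
ΔCt(4°C) = 20.115 − 16.895 = 3.220
ΔΔCt = 3.220 − 8.565 = -5.345
Fold change = 2^(−(-5.345)) = 2^5.345 = 40.6448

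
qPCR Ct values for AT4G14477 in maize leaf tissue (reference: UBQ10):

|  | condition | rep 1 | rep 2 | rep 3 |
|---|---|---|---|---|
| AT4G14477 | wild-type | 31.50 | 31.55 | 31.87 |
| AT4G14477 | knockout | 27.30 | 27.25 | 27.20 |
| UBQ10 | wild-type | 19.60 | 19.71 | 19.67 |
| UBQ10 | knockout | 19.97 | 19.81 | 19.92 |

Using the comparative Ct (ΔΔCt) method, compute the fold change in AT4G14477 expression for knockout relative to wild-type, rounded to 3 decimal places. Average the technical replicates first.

Mean Ct: AT4G14477 wild-type 31.640; AT4G14477 knockout 27.250; UBQ10 wild-type 19.660; UBQ10 knockout 19.900
ΔCt(wild-type) = 31.640 − 19.660 = 11.980
ΔCt(knockout) = 27.250 − 19.900 = 7.350
ΔΔCt = 7.350 − 11.980 = -4.630
Fold change = 2^(−(-4.630)) = 2^4.630 = 24.7610

24.761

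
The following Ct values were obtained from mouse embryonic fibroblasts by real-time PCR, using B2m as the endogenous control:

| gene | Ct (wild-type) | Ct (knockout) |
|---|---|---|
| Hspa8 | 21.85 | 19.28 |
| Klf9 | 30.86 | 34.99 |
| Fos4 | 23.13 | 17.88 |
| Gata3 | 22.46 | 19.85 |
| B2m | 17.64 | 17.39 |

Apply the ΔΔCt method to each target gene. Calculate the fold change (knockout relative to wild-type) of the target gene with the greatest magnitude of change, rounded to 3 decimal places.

Hspa8: ΔΔCt = (19.28−17.39) − (21.85−17.64) = 1.89 − 4.21 = -2.32; fold change = 2^2.32 = 4.993
Klf9: ΔΔCt = (34.99−17.39) − (30.86−17.64) = 17.60 − 13.22 = 4.38; fold change = 2^-4.38 = 0.048
Fos4: ΔΔCt = (17.88−17.39) − (23.13−17.64) = 0.49 − 5.49 = -5.00; fold change = 2^5.00 = 32.000
Gata3: ΔΔCt = (19.85−17.39) − (22.46−17.64) = 2.46 − 4.82 = -2.36; fold change = 2^2.36 = 5.134
Fos4 has the largest |ΔΔCt| = 5.00.

32.000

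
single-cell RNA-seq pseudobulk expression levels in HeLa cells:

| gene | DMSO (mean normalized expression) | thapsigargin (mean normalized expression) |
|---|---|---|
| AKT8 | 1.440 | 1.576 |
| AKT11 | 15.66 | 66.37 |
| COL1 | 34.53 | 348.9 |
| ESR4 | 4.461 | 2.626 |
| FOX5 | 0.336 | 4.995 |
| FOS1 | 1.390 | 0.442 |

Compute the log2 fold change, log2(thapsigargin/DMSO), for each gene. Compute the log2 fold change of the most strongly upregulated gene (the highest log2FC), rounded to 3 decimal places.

log2(1.576/1.440) = 0.130  (AKT8)
log2(66.37/15.66) = 2.083  (AKT11)
log2(348.9/34.53) = 3.337  (COL1)
log2(2.626/4.461) = -0.765  (ESR4)
log2(4.995/0.336) = 3.894  (FOX5)
log2(0.442/1.390) = -1.653  (FOS1)
FOX5 is most strongly upregulated.

3.894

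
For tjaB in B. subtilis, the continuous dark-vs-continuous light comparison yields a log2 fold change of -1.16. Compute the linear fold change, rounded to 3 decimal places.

0.448

Fold change = 2^(-1.16) = 0.4475
That is, tjaB drops to 44.8% of the continuous light level.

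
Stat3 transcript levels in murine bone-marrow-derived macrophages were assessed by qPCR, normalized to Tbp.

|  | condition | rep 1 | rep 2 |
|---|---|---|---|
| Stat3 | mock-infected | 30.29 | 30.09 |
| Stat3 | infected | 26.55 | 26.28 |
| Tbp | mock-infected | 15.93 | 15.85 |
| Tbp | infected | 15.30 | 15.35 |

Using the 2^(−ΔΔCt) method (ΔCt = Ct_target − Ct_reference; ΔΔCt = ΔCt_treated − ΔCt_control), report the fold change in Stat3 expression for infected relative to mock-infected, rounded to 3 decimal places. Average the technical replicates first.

9.254

Mean Ct: Stat3 mock-infected 30.190; Stat3 infected 26.415; Tbp mock-infected 15.890; Tbp infected 15.325
ΔCt(mock-infected) = 30.190 − 15.890 = 14.300
ΔCt(infected) = 26.415 − 15.325 = 11.090
ΔΔCt = 11.090 − 14.300 = -3.210
Fold change = 2^(−(-3.210)) = 2^3.210 = 9.2535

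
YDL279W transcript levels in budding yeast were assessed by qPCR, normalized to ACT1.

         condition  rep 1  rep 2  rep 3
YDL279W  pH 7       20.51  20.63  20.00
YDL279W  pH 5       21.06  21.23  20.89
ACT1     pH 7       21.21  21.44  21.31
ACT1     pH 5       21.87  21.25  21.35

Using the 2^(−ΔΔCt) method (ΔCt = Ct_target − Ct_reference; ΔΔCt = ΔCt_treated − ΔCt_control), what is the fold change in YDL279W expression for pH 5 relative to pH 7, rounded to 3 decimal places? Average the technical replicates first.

Mean Ct: YDL279W pH 7 20.380; YDL279W pH 5 21.060; ACT1 pH 7 21.320; ACT1 pH 5 21.490
ΔCt(pH 7) = 20.380 − 21.320 = -0.940
ΔCt(pH 5) = 21.060 − 21.490 = -0.430
ΔΔCt = -0.430 − (-0.940) = 0.510
Fold change = 2^(−0.510) = 0.7022

0.702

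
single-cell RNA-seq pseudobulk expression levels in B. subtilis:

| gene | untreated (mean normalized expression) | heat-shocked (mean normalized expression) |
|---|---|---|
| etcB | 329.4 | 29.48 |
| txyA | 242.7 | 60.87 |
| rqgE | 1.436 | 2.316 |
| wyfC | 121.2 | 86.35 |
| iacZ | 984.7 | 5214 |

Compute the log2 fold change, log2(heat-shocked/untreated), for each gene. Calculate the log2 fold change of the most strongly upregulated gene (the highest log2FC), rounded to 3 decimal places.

log2(29.48/329.4) = -3.482  (etcB)
log2(60.87/242.7) = -1.995  (txyA)
log2(2.316/1.436) = 0.690  (rqgE)
log2(86.35/121.2) = -0.489  (wyfC)
log2(5214/984.7) = 2.405  (iacZ)
iacZ is most strongly upregulated.

2.405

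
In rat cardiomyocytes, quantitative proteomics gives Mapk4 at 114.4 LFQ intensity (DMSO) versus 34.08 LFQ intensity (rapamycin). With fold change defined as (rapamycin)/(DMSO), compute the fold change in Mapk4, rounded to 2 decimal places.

Fold change = 34.08 / 114.4 = 0.298
Mapk4 is downregulated.

0.30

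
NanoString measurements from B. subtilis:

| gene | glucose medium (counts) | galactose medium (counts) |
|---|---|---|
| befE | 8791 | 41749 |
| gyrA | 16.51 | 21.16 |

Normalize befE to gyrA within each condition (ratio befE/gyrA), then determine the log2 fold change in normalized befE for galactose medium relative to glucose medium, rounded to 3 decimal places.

befE/gyrA (glucose medium) = 8791 / 16.51 = 532.47
befE/gyrA (galactose medium) = 41749 / 21.16 = 1973
Fold change = 1973 / 532.47 = 3.7054
log2(3.7054) = 1.8896

1.890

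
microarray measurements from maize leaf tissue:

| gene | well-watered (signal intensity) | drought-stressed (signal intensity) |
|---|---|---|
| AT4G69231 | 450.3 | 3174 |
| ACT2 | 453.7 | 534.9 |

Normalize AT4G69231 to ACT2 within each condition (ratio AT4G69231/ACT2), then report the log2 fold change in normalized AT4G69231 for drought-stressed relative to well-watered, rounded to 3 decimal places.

AT4G69231/ACT2 (well-watered) = 450.3 / 453.7 = 0.99251
AT4G69231/ACT2 (drought-stressed) = 3174 / 534.9 = 5.9338
Fold change = 5.9338 / 0.99251 = 5.9786
log2(5.9786) = 2.5798

2.580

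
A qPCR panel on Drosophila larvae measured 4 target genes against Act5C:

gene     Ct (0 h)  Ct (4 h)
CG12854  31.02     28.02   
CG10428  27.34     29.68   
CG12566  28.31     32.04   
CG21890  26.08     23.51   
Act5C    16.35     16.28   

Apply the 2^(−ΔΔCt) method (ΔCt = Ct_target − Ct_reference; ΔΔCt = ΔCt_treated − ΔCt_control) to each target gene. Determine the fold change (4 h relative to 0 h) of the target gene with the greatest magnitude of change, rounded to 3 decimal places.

CG12854: ΔΔCt = (28.02−16.28) − (31.02−16.35) = 11.74 − 14.67 = -2.93; fold change = 2^2.93 = 7.621
CG10428: ΔΔCt = (29.68−16.28) − (27.34−16.35) = 13.40 − 10.99 = 2.41; fold change = 2^-2.41 = 0.188
CG12566: ΔΔCt = (32.04−16.28) − (28.31−16.35) = 15.76 − 11.96 = 3.80; fold change = 2^-3.80 = 0.072
CG21890: ΔΔCt = (23.51−16.28) − (26.08−16.35) = 7.23 − 9.73 = -2.50; fold change = 2^2.50 = 5.657
CG12566 has the largest |ΔΔCt| = 3.80.

0.072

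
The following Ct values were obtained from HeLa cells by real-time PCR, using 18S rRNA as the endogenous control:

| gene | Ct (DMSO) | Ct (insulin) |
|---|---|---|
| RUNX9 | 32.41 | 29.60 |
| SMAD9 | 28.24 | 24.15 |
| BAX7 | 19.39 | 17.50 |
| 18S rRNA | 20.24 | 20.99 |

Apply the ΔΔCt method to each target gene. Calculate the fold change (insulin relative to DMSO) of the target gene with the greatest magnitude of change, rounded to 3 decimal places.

28.641

RUNX9: ΔΔCt = (29.60−20.99) − (32.41−20.24) = 8.61 − 12.17 = -3.56; fold change = 2^3.56 = 11.794
SMAD9: ΔΔCt = (24.15−20.99) − (28.24−20.24) = 3.16 − 8.00 = -4.84; fold change = 2^4.84 = 28.641
BAX7: ΔΔCt = (17.50−20.99) − (19.39−20.24) = -3.49 − (-0.85) = -2.64; fold change = 2^2.64 = 6.233
SMAD9 has the largest |ΔΔCt| = 4.84.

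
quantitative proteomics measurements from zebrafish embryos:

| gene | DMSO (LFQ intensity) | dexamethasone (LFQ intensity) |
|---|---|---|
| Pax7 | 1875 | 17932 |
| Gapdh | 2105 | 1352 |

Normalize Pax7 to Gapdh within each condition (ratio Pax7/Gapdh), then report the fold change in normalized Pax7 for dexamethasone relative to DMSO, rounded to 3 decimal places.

Pax7/Gapdh (DMSO) = 1875 / 2105 = 0.89074
Pax7/Gapdh (dexamethasone) = 17932 / 1352 = 13.263
Fold change = 13.263 / 0.89074 = 14.8903

14.890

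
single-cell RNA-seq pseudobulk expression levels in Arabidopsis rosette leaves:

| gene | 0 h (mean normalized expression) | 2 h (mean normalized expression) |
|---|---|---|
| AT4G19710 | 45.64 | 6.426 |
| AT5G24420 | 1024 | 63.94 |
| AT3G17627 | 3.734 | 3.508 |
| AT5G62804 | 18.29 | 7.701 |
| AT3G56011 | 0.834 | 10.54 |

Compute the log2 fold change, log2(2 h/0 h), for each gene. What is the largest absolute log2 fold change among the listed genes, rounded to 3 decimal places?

log2(6.426/45.64) = -2.828  (AT4G19710)
log2(63.94/1024) = -4.001  (AT5G24420)
log2(3.508/3.734) = -0.090  (AT3G17627)
log2(7.701/18.29) = -1.248  (AT5G62804)
log2(10.54/0.834) = 3.660  (AT3G56011)
The largest magnitude belongs to AT5G24420.

4.001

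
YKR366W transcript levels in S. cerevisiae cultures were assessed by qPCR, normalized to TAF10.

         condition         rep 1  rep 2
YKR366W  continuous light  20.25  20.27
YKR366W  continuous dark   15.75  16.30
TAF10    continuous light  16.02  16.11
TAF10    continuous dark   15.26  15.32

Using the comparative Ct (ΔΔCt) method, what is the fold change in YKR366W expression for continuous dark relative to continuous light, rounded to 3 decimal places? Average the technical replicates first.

11.004

Mean Ct: YKR366W continuous light 20.260; YKR366W continuous dark 16.025; TAF10 continuous light 16.065; TAF10 continuous dark 15.290
ΔCt(continuous light) = 20.260 − 16.065 = 4.195
ΔCt(continuous dark) = 16.025 − 15.290 = 0.735
ΔΔCt = 0.735 − 4.195 = -3.460
Fold change = 2^(−(-3.460)) = 2^3.460 = 11.0043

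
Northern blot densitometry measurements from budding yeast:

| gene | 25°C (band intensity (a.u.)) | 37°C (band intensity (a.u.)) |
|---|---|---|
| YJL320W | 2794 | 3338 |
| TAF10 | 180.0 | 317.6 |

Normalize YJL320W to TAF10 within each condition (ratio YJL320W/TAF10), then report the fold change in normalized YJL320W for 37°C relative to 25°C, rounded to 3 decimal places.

0.677

YJL320W/TAF10 (25°C) = 2794 / 180.0 = 15.522
YJL320W/TAF10 (37°C) = 3338 / 317.6 = 10.51
Fold change = 10.51 / 15.522 = 0.6771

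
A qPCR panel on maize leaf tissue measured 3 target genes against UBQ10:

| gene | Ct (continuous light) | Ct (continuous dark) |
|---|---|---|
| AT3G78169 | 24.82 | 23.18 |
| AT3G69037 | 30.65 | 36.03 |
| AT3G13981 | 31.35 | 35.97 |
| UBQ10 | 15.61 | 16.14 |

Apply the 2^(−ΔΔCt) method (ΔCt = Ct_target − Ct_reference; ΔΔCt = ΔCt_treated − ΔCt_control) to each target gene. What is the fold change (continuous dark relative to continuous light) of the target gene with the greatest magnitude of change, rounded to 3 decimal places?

AT3G78169: ΔΔCt = (23.18−16.14) − (24.82−15.61) = 7.04 − 9.21 = -2.17; fold change = 2^2.17 = 4.500
AT3G69037: ΔΔCt = (36.03−16.14) − (30.65−15.61) = 19.89 − 15.04 = 4.85; fold change = 2^-4.85 = 0.035
AT3G13981: ΔΔCt = (35.97−16.14) − (31.35−15.61) = 19.83 − 15.74 = 4.09; fold change = 2^-4.09 = 0.059
AT3G69037 has the largest |ΔΔCt| = 4.85.

0.035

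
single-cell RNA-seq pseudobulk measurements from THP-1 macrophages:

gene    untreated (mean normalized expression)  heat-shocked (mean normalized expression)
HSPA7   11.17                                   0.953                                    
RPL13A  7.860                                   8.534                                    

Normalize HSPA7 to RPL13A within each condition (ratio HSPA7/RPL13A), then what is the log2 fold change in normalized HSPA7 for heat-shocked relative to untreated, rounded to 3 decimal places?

-3.670

HSPA7/RPL13A (untreated) = 11.17 / 7.860 = 1.4211
HSPA7/RPL13A (heat-shocked) = 0.953 / 8.534 = 0.11167
Fold change = 0.11167 / 1.4211 = 0.0786
log2(0.0786) = -3.6697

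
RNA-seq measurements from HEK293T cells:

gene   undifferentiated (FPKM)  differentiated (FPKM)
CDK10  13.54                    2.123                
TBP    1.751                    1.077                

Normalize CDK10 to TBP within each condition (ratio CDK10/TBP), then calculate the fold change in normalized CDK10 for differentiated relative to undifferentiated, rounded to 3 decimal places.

0.255

CDK10/TBP (undifferentiated) = 13.54 / 1.751 = 7.7327
CDK10/TBP (differentiated) = 2.123 / 1.077 = 1.9712
Fold change = 1.9712 / 7.7327 = 0.2549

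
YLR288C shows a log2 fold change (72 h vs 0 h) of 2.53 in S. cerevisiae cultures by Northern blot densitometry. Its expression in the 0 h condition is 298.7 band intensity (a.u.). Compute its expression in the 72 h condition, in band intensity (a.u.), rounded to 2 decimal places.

Fold change = 2^(2.53) = 5.7757
72 h expression = 298.7 × 5.7757 = 1725.21

1725.21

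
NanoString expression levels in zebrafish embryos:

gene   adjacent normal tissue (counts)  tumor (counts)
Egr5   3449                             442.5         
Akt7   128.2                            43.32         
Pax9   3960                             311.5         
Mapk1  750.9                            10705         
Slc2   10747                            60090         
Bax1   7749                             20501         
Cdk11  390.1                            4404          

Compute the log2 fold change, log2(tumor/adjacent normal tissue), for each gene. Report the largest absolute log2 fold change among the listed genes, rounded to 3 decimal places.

3.834

log2(442.5/3449) = -2.962  (Egr5)
log2(43.32/128.2) = -1.565  (Akt7)
log2(311.5/3960) = -3.668  (Pax9)
log2(10705/750.9) = 3.834  (Mapk1)
log2(60090/10747) = 2.483  (Slc2)
log2(20501/7749) = 1.404  (Bax1)
log2(4404/390.1) = 3.497  (Cdk11)
The largest magnitude belongs to Mapk1.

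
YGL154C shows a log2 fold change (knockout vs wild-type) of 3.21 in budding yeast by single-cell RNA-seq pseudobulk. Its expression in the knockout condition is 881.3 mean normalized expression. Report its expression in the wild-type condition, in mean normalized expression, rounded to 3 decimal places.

Fold change = 2^(3.21) = 9.2535
wild-type expression = 881.3 / 9.2535 = 95.240

95.240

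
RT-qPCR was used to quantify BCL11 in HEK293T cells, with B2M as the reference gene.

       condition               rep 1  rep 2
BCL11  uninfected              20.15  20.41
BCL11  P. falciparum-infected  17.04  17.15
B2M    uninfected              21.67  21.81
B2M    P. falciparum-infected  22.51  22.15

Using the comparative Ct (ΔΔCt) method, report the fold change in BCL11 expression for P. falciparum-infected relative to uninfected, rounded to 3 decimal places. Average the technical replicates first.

Mean Ct: BCL11 uninfected 20.280; BCL11 P. falciparum-infected 17.095; B2M uninfected 21.740; B2M P. falciparum-infected 22.330
ΔCt(uninfected) = 20.280 − 21.740 = -1.460
ΔCt(P. falciparum-infected) = 17.095 − 22.330 = -5.235
ΔΔCt = -5.235 − (-1.460) = -3.775
Fold change = 2^(−(-3.775)) = 2^3.775 = 13.6895

13.690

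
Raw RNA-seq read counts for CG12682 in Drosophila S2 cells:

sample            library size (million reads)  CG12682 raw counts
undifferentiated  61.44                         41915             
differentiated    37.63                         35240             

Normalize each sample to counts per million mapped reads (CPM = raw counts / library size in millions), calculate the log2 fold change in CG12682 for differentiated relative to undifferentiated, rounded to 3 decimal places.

CPM(undifferentiated) = 41915 / 61.44 = 682.2103
CPM(differentiated) = 35240 / 37.63 = 936.4868
Fold change = 936.4868 / 682.2103 = 1.37272
log2(1.37272) = 0.4570

0.457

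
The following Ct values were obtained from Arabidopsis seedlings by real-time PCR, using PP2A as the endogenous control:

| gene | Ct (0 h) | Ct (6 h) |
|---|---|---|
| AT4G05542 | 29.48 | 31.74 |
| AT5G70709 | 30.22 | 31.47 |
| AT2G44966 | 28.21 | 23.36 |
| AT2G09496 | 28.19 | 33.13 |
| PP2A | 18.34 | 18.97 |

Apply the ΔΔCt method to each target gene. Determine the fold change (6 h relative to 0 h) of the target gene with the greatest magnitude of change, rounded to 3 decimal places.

44.632

AT4G05542: ΔΔCt = (31.74−18.97) − (29.48−18.34) = 12.77 − 11.14 = 1.63; fold change = 2^-1.63 = 0.323
AT5G70709: ΔΔCt = (31.47−18.97) − (30.22−18.34) = 12.50 − 11.88 = 0.62; fold change = 2^-0.62 = 0.651
AT2G44966: ΔΔCt = (23.36−18.97) − (28.21−18.34) = 4.39 − 9.87 = -5.48; fold change = 2^5.48 = 44.632
AT2G09496: ΔΔCt = (33.13−18.97) − (28.19−18.34) = 14.16 − 9.85 = 4.31; fold change = 2^-4.31 = 0.050
AT2G44966 has the largest |ΔΔCt| = 5.48.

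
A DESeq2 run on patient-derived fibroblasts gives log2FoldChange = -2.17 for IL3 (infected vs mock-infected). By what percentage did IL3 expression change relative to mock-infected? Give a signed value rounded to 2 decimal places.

Fold change = 2^(-2.17) = 0.2222
Percent change = (FC − 1) × 100% = (0.2222 − 1) × 100 = -77.78%

-77.78%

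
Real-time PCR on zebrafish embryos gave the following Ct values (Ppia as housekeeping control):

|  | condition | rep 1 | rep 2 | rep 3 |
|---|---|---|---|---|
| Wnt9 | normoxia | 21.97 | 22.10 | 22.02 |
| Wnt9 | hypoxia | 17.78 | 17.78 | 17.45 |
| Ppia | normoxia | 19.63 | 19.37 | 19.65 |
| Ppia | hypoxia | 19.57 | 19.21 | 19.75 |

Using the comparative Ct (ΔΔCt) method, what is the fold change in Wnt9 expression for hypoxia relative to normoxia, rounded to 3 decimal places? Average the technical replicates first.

Mean Ct: Wnt9 normoxia 22.030; Wnt9 hypoxia 17.670; Ppia normoxia 19.550; Ppia hypoxia 19.510
ΔCt(normoxia) = 22.030 − 19.550 = 2.480
ΔCt(hypoxia) = 17.670 − 19.510 = -1.840
ΔΔCt = -1.840 − 2.480 = -4.320
Fold change = 2^(−(-4.320)) = 2^4.320 = 19.9733

19.973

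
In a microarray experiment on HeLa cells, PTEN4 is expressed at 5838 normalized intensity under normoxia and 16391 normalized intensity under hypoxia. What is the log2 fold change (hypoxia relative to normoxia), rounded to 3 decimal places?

Fold change = 16391 / 5838 = 2.8076
log2(2.8076) = 1.4894

1.489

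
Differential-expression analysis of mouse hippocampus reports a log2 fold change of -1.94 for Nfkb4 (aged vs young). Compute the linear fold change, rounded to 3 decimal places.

Fold change = 2^(-1.94) = 0.2606
That is, Nfkb4 drops to 26.1% of the young level.

0.261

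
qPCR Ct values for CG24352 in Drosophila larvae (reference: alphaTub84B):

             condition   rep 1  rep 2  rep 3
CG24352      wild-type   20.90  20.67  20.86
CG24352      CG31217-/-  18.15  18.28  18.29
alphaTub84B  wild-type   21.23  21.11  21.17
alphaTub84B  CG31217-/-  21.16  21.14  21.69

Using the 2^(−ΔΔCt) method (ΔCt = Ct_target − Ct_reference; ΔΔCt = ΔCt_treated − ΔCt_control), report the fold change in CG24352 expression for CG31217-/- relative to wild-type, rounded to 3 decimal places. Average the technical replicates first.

6.635

Mean Ct: CG24352 wild-type 20.810; CG24352 CG31217-/- 18.240; alphaTub84B wild-type 21.170; alphaTub84B CG31217-/- 21.330
ΔCt(wild-type) = 20.810 − 21.170 = -0.360
ΔCt(CG31217-/-) = 18.240 − 21.330 = -3.090
ΔΔCt = -3.090 − (-0.360) = -2.730
Fold change = 2^(−(-2.730)) = 2^2.730 = 6.6346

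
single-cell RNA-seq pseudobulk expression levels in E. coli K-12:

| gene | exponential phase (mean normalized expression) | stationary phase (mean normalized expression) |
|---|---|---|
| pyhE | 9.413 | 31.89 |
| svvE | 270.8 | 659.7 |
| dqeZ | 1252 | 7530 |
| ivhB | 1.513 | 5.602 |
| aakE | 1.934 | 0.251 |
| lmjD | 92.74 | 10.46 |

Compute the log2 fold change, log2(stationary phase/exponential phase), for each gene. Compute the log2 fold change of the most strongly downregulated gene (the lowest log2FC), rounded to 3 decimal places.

-3.148

log2(31.89/9.413) = 1.760  (pyhE)
log2(659.7/270.8) = 1.285  (svvE)
log2(7530/1252) = 2.588  (dqeZ)
log2(5.602/1.513) = 1.889  (ivhB)
log2(0.251/1.934) = -2.946  (aakE)
log2(10.46/92.74) = -3.148  (lmjD)
lmjD is most strongly downregulated.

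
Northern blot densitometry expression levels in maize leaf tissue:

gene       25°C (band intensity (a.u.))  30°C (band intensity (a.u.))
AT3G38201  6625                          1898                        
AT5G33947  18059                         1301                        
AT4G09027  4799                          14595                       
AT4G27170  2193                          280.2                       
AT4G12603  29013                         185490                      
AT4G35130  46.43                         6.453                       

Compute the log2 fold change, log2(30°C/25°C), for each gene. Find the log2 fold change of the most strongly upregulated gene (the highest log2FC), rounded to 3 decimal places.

2.677

log2(1898/6625) = -1.803  (AT3G38201)
log2(1301/18059) = -3.795  (AT5G33947)
log2(14595/4799) = 1.605  (AT4G09027)
log2(280.2/2193) = -2.968  (AT4G27170)
log2(185490/29013) = 2.677  (AT4G12603)
log2(6.453/46.43) = -2.847  (AT4G35130)
AT4G12603 is most strongly upregulated.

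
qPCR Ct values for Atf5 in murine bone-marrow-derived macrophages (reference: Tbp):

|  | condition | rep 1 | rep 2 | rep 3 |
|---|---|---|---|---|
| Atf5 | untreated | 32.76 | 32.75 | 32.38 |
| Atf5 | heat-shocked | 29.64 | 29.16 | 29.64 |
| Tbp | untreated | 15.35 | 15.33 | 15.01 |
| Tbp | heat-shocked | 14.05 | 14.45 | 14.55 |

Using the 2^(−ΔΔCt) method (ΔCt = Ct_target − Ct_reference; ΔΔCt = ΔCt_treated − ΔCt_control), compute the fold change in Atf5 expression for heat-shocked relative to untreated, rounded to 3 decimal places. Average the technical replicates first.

Mean Ct: Atf5 untreated 32.630; Atf5 heat-shocked 29.480; Tbp untreated 15.230; Tbp heat-shocked 14.350
ΔCt(untreated) = 32.630 − 15.230 = 17.400
ΔCt(heat-shocked) = 29.480 − 14.350 = 15.130
ΔΔCt = 15.130 − 17.400 = -2.270
Fold change = 2^(−(-2.270)) = 2^2.270 = 4.8232

4.823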